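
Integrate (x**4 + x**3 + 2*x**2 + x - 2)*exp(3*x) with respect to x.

Use integration by parts with u = x**4 + x**3 + 2*x**2 + x - 2, dv = exp(3*x) dx, so v = exp(3*x)/3.
Apply parts 4 times (tabular method): alternate signs, differentiate u down to 0, integrate dv up.

(27*x**4 - 9*x**3 + 63*x**2 - 15*x - 49)*exp(3*x)/81 + C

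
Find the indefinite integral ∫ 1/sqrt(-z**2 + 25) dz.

asin(z/5) + C

Substitute z = 5·sin(θ), so dz = 5·cos(θ) dθ and the radical becomes sqrt(-z**2 + 25) = 5·cos(θ) by the Pythagorean identity.
Integrate the resulting trig expression in θ, then back-substitute θ = asin(z/5), sin(θ) = z/5, cos(θ) = sqrt(-z**2 + 25)/5 (absorbing any constant into C).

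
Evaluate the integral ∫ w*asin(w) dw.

Use integration by parts with u = arcsin(w), dv = w dw.
Then du = 1/sqrt(-w**2 + 1) dw.

w**2*asin(w)/2 + w*sqrt(-w**2 + 1)/4 - asin(w)/4 + C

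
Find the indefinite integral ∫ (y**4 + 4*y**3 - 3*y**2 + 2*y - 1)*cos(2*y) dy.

y**4*sin(2*y)/2 + 2*y**3*sin(2*y) + y**3*cos(2*y) - 3*y**2*sin(2*y) + 3*y**2*cos(2*y) - 2*y*sin(2*y) - 3*y*cos(2*y) + sin(2*y) - cos(2*y) + C

Use integration by parts with u = y**4 + 4*y**3 - 3*y**2 + 2*y - 1, dv = cos(2*y) dy, so v = sin(2*y)/2.
Apply parts 4 times (tabular method): alternate signs, differentiate u down to 0, integrate dv up.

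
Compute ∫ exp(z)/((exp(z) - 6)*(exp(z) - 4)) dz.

log(exp(z) - 6)/2 - log(exp(z) - 4)/2 + C

Let u = e^z, du = e^z dz.
The integral becomes ∫ du/((u-6)(u-4)); decompose into partial fractions.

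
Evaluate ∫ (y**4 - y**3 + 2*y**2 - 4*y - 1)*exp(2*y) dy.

Use integration by parts with u = y**4 - y**3 + 2*y**2 - 4*y - 1, dv = exp(2*y) dy, so v = exp(2*y)/2.
Apply parts 4 times (tabular method): alternate signs, differentiate u down to 0, integrate dv up.

(4*y**4 - 12*y**3 + 26*y**2 - 42*y + 17)*exp(2*y)/8 + C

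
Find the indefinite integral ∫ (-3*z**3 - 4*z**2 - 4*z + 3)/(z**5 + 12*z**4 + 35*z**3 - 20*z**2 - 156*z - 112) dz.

-5*log(z - 2)/72 - log(z + 1)/9 + 19*log(z + 2)/40 - 49*log(z + 4)/36 + 16*log(z + 7)/15 + C

Factor the denominator: (z - 2)*(z + 1)*(z + 2)*(z + 4)*(z + 7).
Partial-fraction decomposition: 16/(15*(z + 7)) - 49/(36*(z + 4)) + 19/(40*(z + 2)) - 1/(9*(z + 1)) - 5/(72*(z - 2)).
Integrate each term: A/(z−a) contributes A·log|z−a|.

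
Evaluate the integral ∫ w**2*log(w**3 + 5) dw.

w**3*log(w**3 + 5)/3 - w**3/3 + 5*log(w**3 + 5)/3 + C

Let u = w**3 + 5, so du = (3*w**2) dw.
The integral becomes (1/3)·∫ log(u) du; integrate by parts with u′=log(u), dv′=du.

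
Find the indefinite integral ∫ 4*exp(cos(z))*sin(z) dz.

Let u = cos(z), so du = (-sin(z)) dz.
Rewriting, the integral becomes -4·∫ e^u du = -4·e^u.
Substituting back, u = cos(z).

-4*exp(cos(z)) + C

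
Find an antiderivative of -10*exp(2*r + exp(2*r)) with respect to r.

Let u = exp(2*r), so du = (2*exp(2*r)) dr.
Rewriting, the integral becomes -5·∫ e^u du = -5·e^u.
Substituting back, u = exp(2*r).

-5*exp(exp(2*r)) + C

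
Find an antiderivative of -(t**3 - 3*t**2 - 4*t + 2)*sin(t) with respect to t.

t**3*cos(t) - 3*t**2*sin(t) - 3*t**2*cos(t) + 6*t*sin(t) - 10*t*cos(t) + 10*sin(t) + 8*cos(t) + C

Use integration by parts with u = t**3 - 3*t**2 - 4*t + 2, dv = -sin(t) dt, so v = cos(t).
Apply parts 3 times (tabular method): alternate signs, differentiate u down to 0, integrate dv up.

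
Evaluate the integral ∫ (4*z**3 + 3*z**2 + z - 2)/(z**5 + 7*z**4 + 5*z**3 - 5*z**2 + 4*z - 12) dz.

Factor the denominator: (z - 1)*(z + 2)*(z + 6)*(z**2 + 1).
Partial-fraction decomposition: (36*z + 43)/(185*(z**2 + 1)) - 191/(259*(z + 6)) + 2/(5*(z + 2)) + 1/(7*(z - 1)).
Integrate each term; A/(z−a) gives A·log|z−a|; the (Bz+D)/(z²+p²) term gives a log and an atan.

log(z - 1)/7 + 2*log(z + 2)/5 - 191*log(z + 6)/259 + 18*log(z**2 + 1)/185 + 43*atan(z)/185 + C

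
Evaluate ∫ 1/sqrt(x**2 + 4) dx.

log(x + sqrt(x**2 + 4)) + C

Substitute x = 2·tan(θ), so dx = 2·sec(θ)^2 dθ and the radical becomes sqrt(x**2 + 4) = 2·sec(θ) by the Pythagorean identity.
Integrate the resulting trig expression in θ, then back-substitute tan(θ) = x/2, sec(θ) = sqrt(x**2 + 4)/2 (absorbing any constant into C).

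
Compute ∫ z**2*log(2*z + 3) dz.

z**3*log(2*z + 3)/3 - z**3/9 + z**2/4 - 3*z/4 + 9*log(2*z + 3)/8 + C

Use integration by parts with u = log(2*z + 3), dv = z**2 dz.
Then du = 2/(2*z + 3) dz and v = z**3/3.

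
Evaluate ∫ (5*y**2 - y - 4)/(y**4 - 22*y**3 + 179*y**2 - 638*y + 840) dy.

39*log(y - 7) - 85*log(y - 6) + 58*log(y - 5) - 12*log(y - 4) + C

Factor the denominator: (y - 7)*(y - 6)*(y - 5)*(y - 4).
Partial-fraction decomposition: -12/(y - 4) + 58/(y - 5) - 85/(y - 6) + 39/(y - 7).
Integrate each term: A/(y−a) contributes A·log|y−a|.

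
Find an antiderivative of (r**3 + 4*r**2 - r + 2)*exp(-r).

(-r**3 - 7*r**2 - 13*r - 15)*exp(-r) + C

Use integration by parts with u = r**3 + 4*r**2 - r + 2, dv = exp(-r) dr, so v = -exp(-r).
Apply parts 3 times (tabular method): alternate signs, differentiate u down to 0, integrate dv up.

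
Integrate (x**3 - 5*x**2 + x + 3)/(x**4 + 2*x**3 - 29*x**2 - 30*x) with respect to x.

-log(x)/10 + 4*log(x - 5)/165 - 2*log(x + 1)/15 + 133*log(x + 6)/110 + C

Factor the denominator: x*(x - 5)*(x + 1)*(x + 6).
Partial-fraction decomposition: 133/(110*(x + 6)) - 2/(15*(x + 1)) + 4/(165*(x - 5)) - 1/(10*x).
Integrate each term: A/(x−a) contributes A·log|x−a|.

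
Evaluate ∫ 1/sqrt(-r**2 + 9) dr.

asin(r/3) + C

Substitute r = 3·sin(θ), so dr = 3·cos(θ) dθ and the radical becomes sqrt(-r**2 + 9) = 3·cos(θ) by the Pythagorean identity.
Integrate the resulting trig expression in θ, then back-substitute θ = asin(r/3), sin(θ) = r/3, cos(θ) = sqrt(-r**2 + 9)/3 (absorbing any constant into C).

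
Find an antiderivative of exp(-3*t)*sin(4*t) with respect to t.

-3*exp(-3*t)*sin(4*t)/25 - 4*exp(-3*t)*cos(4*t)/25 + C

Let I denote the integral. Integrate by parts with u = sin(4*t), dv = exp(-3*t) dt, so v = -exp(-3*t)/3: I = -exp(-3*t)*sin(4*t)/3 + (4/3)·∫ exp(-3*t)*cos(4*t) dt.
Apply parts again with u = cos(4*t), dv = exp(-3*t) dt: ∫ exp(-3*t)*cos(4*t) dt = -exp(-3*t)*cos(4*t)/3 − (4/3)·I. Substituting back brings back I: I = -exp(-3*t)*sin(4*t)/3 - 4*exp(-3*t)*cos(4*t)/9 − (16/9)·I.
Solving for I: (1 + 16/9)·I equals the remaining terms, so I = (9/25)·(-exp(-3*t)*sin(4*t)/3 - 4*exp(-3*t)*cos(4*t)/9).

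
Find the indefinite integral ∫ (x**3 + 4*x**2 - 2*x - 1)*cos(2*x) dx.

Use integration by parts with u = x**3 + 4*x**2 - 2*x - 1, dv = cos(2*x) dx, so v = sin(2*x)/2.
Apply parts 3 times (tabular method): alternate signs, differentiate u down to 0, integrate dv up.

x**3*sin(2*x)/2 + 2*x**2*sin(2*x) + 3*x**2*cos(2*x)/4 - 7*x*sin(2*x)/4 + 2*x*cos(2*x) - 3*sin(2*x)/2 - 7*cos(2*x)/8 + C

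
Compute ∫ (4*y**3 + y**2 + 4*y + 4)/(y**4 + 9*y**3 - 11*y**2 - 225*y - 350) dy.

Factor the denominator: (y - 5)*(y + 2)*(y + 5)*(y + 7).
Partial-fraction decomposition: 449/(40*(y + 7)) - 491/(60*(y + 5)) + 32/(105*(y + 2)) + 183/(280*(y - 5)).
Integrate each term: A/(y−a) contributes A·log|y−a|.

183*log(y - 5)/280 + 32*log(y + 2)/105 - 491*log(y + 5)/60 + 449*log(y + 7)/40 + C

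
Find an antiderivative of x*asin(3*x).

Use integration by parts with u = arcsin(3*x), dv = x dx.
Then du = 3/sqrt(-9*x**2 + 1) dx.

x**2*asin(3*x)/2 + x*sqrt(-9*x**2 + 1)/12 - asin(3*x)/36 + C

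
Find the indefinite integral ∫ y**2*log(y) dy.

y**3*log(y)/3 - y**3/9 + C

Use integration by parts with u = log(y), dv = y**2 dy.
Then du = 1/y dy and v = y**3/3.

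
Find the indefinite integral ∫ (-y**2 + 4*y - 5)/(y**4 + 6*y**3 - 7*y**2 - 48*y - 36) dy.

Factor the denominator: (y - 3)*(y + 1)*(y + 2)*(y + 6).
Partial-fraction decomposition: 13/(36*(y + 6)) - 17/(20*(y + 2)) + 1/(2*(y + 1)) - 1/(90*(y - 3)).
Integrate each term: A/(y−a) contributes A·log|y−a|.

-log(y - 3)/90 + log(y + 1)/2 - 17*log(y + 2)/20 + 13*log(y + 6)/36 + C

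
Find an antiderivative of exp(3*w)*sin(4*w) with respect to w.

Let I denote the integral. Integrate by parts with u = sin(4*w), dv = exp(3*w) dw, so v = exp(3*w)/3: I = exp(3*w)*sin(4*w)/3 − (4/3)·∫ exp(3*w)*cos(4*w) dw.
Apply parts again with u = cos(4*w), dv = exp(3*w) dw: ∫ exp(3*w)*cos(4*w) dw = exp(3*w)*cos(4*w)/3 + (4/3)·I. Substituting back brings back I: I = exp(3*w)*sin(4*w)/3 - 4*exp(3*w)*cos(4*w)/9 − (16/9)·I.
Solving for I: (1 + 16/9)·I equals the remaining terms, so I = (9/25)·(exp(3*w)*sin(4*w)/3 - 4*exp(3*w)*cos(4*w)/9).

3*exp(3*w)*sin(4*w)/25 - 4*exp(3*w)*cos(4*w)/25 + C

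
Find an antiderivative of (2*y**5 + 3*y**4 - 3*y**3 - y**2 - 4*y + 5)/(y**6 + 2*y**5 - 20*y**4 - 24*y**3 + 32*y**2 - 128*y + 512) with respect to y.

2597*log(y - 4)/2560 - 9*log(y - 2)/64 + 12039*log(y + 4)/12800 + 297*log(y**2 + 4)/3200 + 91*atan(y/2)/1600 + 361/(320*y + 1280) + C

Factor the denominator: (y - 4)*(y - 2)*(y + 4)**2*(y**2 + 4).
Partial-fraction decomposition: (297*y + 182)/(1600*(y**2 + 4)) + 12039/(12800*(y + 4)) - 361/(320*(y + 4)**2) - 9/(64*(y - 2)) + 2597/(2560*(y - 4)).
Integrate each term; A/(y−a) gives A·log|y−a|; the (By+D)/(y²+p²) term gives a log and an atan.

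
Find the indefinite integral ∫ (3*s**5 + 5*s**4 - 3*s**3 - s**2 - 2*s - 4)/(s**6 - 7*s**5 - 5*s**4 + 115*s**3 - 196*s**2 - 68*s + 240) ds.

Factor the denominator: (s - 5)*(s - 3)*(s - 2)**2*(s + 1)*(s + 4).
Partial-fraction decomposition: 403/(1701*(s + 4)) + 1/(324*(s + 1)) + 712/(81*(s - 2)) + 70/(27*(s - 2)**2) - 517/(28*(s - 3)) + 6043/(486*(s - 5)).
Integrate each term; A/(s−a) gives A·log|s−a|; A/(s−a)² gives −A/(s−a).

6043*log(s - 5)/486 - 517*log(s - 3)/28 + 712*log(s - 2)/81 + log(s + 1)/324 + 403*log(s + 4)/1701 - 70/(27*s - 54) + C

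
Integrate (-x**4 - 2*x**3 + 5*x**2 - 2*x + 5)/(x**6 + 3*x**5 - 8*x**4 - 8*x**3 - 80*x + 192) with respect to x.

-427*log(x - 2)/3600 + 29*log(x + 3)/325 + 7*log(x + 4)/144 - log(x**2 + 4)/104 - 53*atan(x/2)/416 + 11/(240*x - 480) + C

Factor the denominator: (x - 2)**2*(x + 3)*(x + 4)*(x**2 + 4).
Partial-fraction decomposition: -(4*x + 53)/(208*(x**2 + 4)) + 7/(144*(x + 4)) + 29/(325*(x + 3)) - 427/(3600*(x - 2)) - 11/(240*(x - 2)**2).
Integrate each term; A/(x−a) gives A·log|x−a|; the (Bx+D)/(x²+p²) term gives a log and an atan.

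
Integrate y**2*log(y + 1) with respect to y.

y**3*log(y + 1)/3 - y**3/9 + y**2/6 - y/3 + log(y + 1)/3 + C

Use integration by parts with u = log(y + 1), dv = y**2 dy.
Then du = 1/(y + 1) dy and v = y**3/3.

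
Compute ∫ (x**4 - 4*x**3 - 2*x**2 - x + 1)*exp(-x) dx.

Use integration by parts with u = x**4 - 4*x**3 - 2*x**2 - x + 1, dv = exp(-x) dx, so v = -exp(-x).
Apply parts 4 times (tabular method): alternate signs, differentiate u down to 0, integrate dv up.

(-x**4 + 2*x**2 + 5*x + 4)*exp(-x) + C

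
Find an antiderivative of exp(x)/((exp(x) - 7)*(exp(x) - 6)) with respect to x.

log(exp(x) - 7) - log(exp(x) - 6) + C

Let u = e^x, du = e^x dx.
The integral becomes ∫ du/((u-6)(u-7)); decompose into partial fractions.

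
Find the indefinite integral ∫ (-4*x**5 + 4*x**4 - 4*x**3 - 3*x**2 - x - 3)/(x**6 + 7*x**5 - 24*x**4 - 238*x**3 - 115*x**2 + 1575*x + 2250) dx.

-10583*log(x - 5)/11200 + 263*log(x - 3)/1280 + 211*log(x + 2)/315 - 459*log(x + 3)/64 + 186709*log(x + 5)/57600 - 15427/(480*x + 2400) + C

Factor the denominator: (x - 5)*(x - 3)*(x + 2)*(x + 3)*(x + 5)**2.
Partial-fraction decomposition: 186709/(57600*(x + 5)) + 15427/(480*(x + 5)**2) - 459/(64*(x + 3)) + 211/(315*(x + 2)) + 263/(1280*(x - 3)) - 10583/(11200*(x - 5)).
Integrate each term; A/(x−a) gives A·log|x−a|; A/(x−a)² gives −A/(x−a).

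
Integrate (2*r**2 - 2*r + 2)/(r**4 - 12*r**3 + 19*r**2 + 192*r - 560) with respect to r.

43*log(r - 7)/33 - 7*log(r - 5)/3 + 13*log(r - 4)/12 - 7*log(r + 4)/132 + C

Factor the denominator: (r - 7)*(r - 5)*(r - 4)*(r + 4).
Partial-fraction decomposition: -7/(132*(r + 4)) + 13/(12*(r - 4)) - 7/(3*(r - 5)) + 43/(33*(r - 7)).
Integrate each term: A/(r−a) contributes A·log|r−a|.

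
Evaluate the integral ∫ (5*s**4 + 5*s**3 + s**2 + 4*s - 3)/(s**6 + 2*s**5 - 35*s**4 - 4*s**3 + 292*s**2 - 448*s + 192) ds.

181*log(s - 4)/160 - 43*log(s - 2)/32 + 617*log(s - 1)/1225 + 319*log(s + 4)/800 - 5409*log(s + 6)/7840 - 4/(35*s - 35) + C

Factor the denominator: (s - 4)*(s - 2)*(s - 1)**2*(s + 4)*(s + 6).
Partial-fraction decomposition: -5409/(7840*(s + 6)) + 319/(800*(s + 4)) + 617/(1225*(s - 1)) + 4/(35*(s - 1)**2) - 43/(32*(s - 2)) + 181/(160*(s - 4)).
Integrate each term; A/(s−a) gives A·log|s−a|; A/(s−a)² gives −A/(s−a).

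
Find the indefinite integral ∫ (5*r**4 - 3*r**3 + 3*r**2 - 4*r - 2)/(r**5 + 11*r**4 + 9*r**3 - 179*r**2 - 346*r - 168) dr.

559*log(r - 4)/1375 + 247*log(r + 1)/900 - 3629*log(r + 6)/125 + 13207*log(r + 7)/396 + 13/(150*r + 150) + C

Factor the denominator: (r - 4)*(r + 1)**2*(r + 6)*(r + 7).
Partial-fraction decomposition: 13207/(396*(r + 7)) - 3629/(125*(r + 6)) + 247/(900*(r + 1)) - 13/(150*(r + 1)**2) + 559/(1375*(r - 4)).
Integrate each term; A/(r−a) gives A·log|r−a|; A/(r−a)² gives −A/(r−a).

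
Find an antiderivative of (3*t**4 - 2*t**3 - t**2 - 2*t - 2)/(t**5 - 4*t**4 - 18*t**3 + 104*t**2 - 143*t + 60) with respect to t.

614*log(t - 4)/81 - 43*log(t - 3)/8 - log(t - 1)/54 + 527*log(t + 5)/648 + 1/(9*t - 9) + C

Factor the denominator: (t - 4)*(t - 3)*(t - 1)**2*(t + 5).
Partial-fraction decomposition: 527/(648*(t + 5)) - 1/(54*(t - 1)) - 1/(9*(t - 1)**2) - 43/(8*(t - 3)) + 614/(81*(t - 4)).
Integrate each term; A/(t−a) gives A·log|t−a|; A/(t−a)² gives −A/(t−a).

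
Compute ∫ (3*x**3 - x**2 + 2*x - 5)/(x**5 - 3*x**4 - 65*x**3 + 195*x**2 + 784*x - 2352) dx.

Factor the denominator: (x - 7)*(x - 4)*(x - 3)*(x + 4)*(x + 7).
Partial-fraction decomposition: -1097/(4620*(x + 7)) + 221/(1848*(x + 4)) + 73/(280*(x - 3)) - 179/(264*(x - 4)) + 989/(1848*(x - 7)).
Integrate each term: A/(x−a) contributes A·log|x−a|.

989*log(x - 7)/1848 - 179*log(x - 4)/264 + 73*log(x - 3)/280 + 221*log(x + 4)/1848 - 1097*log(x + 7)/4620 + C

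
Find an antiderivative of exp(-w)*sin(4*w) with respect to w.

Let I denote the integral. Integrate by parts with u = sin(4*w), dv = exp(-w) dw, so v = -exp(-w): I = -exp(-w)*sin(4*w) + 4·∫ exp(-w)*cos(4*w) dw.
Apply parts again with u = cos(4*w), dv = exp(-w) dw: ∫ exp(-w)*cos(4*w) dw = -exp(-w)*cos(4*w) − 4·I. Substituting back brings back I: I = -exp(-w)*sin(4*w) - 4*exp(-w)*cos(4*w) − 16·I.
Solving for I: (1 + 16)·I equals the remaining terms, so I = (1/17)·(-exp(-w)*sin(4*w) - 4*exp(-w)*cos(4*w)).

-exp(-w)*sin(4*w)/17 - 4*exp(-w)*cos(4*w)/17 + C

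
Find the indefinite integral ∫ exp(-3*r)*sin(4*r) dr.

-3*exp(-3*r)*sin(4*r)/25 - 4*exp(-3*r)*cos(4*r)/25 + C

Let I denote the integral. Integrate by parts with u = sin(4*r), dv = exp(-3*r) dr, so v = -exp(-3*r)/3: I = -exp(-3*r)*sin(4*r)/3 + (4/3)·∫ exp(-3*r)*cos(4*r) dr.
Apply parts again with u = cos(4*r), dv = exp(-3*r) dr: ∫ exp(-3*r)*cos(4*r) dr = -exp(-3*r)*cos(4*r)/3 − (4/3)·I. Substituting back brings back I: I = -exp(-3*r)*sin(4*r)/3 - 4*exp(-3*r)*cos(4*r)/9 − (16/9)·I.
Solving for I: (1 + 16/9)·I equals the remaining terms, so I = (9/25)·(-exp(-3*r)*sin(4*r)/3 - 4*exp(-3*r)*cos(4*r)/9).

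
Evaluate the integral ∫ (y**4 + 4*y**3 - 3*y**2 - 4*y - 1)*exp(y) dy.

Use integration by parts with u = y**4 + 4*y**3 - 3*y**2 - 4*y - 1, dv = exp(y) dy, so v = exp(y).
Apply parts 4 times (tabular method): alternate signs, differentiate u down to 0, integrate dv up.

(y**4 - 3*y**2 + 2*y - 3)*exp(y) + C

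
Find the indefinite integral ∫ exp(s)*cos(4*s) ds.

4*exp(s)*sin(4*s)/17 + exp(s)*cos(4*s)/17 + C

Let I denote the integral. Integrate by parts with u = cos(4*s), dv = exp(s) ds, so v = exp(s): I = exp(s)*cos(4*s) + 4·∫ exp(s)*sin(4*s) ds.
Apply parts again with u = sin(4*s), dv = exp(s) ds: ∫ exp(s)*sin(4*s) ds = exp(s)*sin(4*s) − 4·I. Substituting back brings back I: I = 4*exp(s)*sin(4*s) + exp(s)*cos(4*s) − 16·I.
Solving for I: (1 + 16)·I equals the remaining terms, so I = (1/17)·(4*exp(s)*sin(4*s) + exp(s)*cos(4*s)).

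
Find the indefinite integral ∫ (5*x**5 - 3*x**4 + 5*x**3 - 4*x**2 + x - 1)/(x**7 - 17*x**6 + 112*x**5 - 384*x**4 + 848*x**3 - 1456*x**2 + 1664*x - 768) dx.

35933*log(x - 6)/3200 - 6149*log(x - 4)/600 - 137*log(x - 2)/128 + log(x - 1)/75 + 61*log(x**2 + 4)/1600 - 33*atan(x/2)/1600 + 1537/(80*x - 320) + C

Factor the denominator: (x - 6)*(x - 4)**2*(x - 2)*(x - 1)*(x**2 + 4).
Partial-fraction decomposition: (61*x - 33)/(800*(x**2 + 4)) + 1/(75*(x - 1)) - 137/(128*(x - 2)) - 6149/(600*(x - 4)) - 1537/(80*(x - 4)**2) + 35933/(3200*(x - 6)).
Integrate each term; A/(x−a) gives A·log|x−a|; the (Bx+D)/(x²+p²) term gives a log and an atan.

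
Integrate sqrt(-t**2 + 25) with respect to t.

Substitute t = 5·sin(θ), so dt = 5·cos(θ) dθ and the radical becomes sqrt(-t**2 + 25) = 5·cos(θ) by the Pythagorean identity.
Integrate the resulting trig expression in θ, then back-substitute θ = asin(t/5), sin(θ) = t/5, cos(θ) = sqrt(-t**2 + 25)/5 (absorbing any constant into C).

t*sqrt(-t**2 + 25)/2 + 25*asin(t/5)/2 + C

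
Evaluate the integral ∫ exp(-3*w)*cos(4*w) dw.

4*exp(-3*w)*sin(4*w)/25 - 3*exp(-3*w)*cos(4*w)/25 + C

Let I denote the integral. Integrate by parts with u = cos(4*w), dv = exp(-3*w) dw, so v = -exp(-3*w)/3: I = -exp(-3*w)*cos(4*w)/3 − (4/3)·∫ exp(-3*w)*sin(4*w) dw.
Apply parts again with u = sin(4*w), dv = exp(-3*w) dw: ∫ exp(-3*w)*sin(4*w) dw = -exp(-3*w)*sin(4*w)/3 + (4/3)·I. Substituting back brings back I: I = 4*exp(-3*w)*sin(4*w)/9 - exp(-3*w)*cos(4*w)/3 − (16/9)·I.
Solving for I: (1 + 16/9)·I equals the remaining terms, so I = (9/25)·(4*exp(-3*w)*sin(4*w)/9 - exp(-3*w)*cos(4*w)/3).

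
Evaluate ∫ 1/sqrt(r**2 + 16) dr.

Substitute r = 4·tan(θ), so dr = 4·sec(θ)^2 dθ and the radical becomes sqrt(r**2 + 16) = 4·sec(θ) by the Pythagorean identity.
Integrate the resulting trig expression in θ, then back-substitute tan(θ) = r/4, sec(θ) = sqrt(r**2 + 16)/4 (absorbing any constant into C).

log(r + sqrt(r**2 + 16)) + C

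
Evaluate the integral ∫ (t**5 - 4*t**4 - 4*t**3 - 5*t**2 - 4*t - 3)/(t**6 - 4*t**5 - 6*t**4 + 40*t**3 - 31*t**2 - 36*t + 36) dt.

-83*log(t - 3)/16 + 208*log(t - 2)/45 + 19*log(t - 1)/16 - 5*log(t + 1)/144 + 33*log(t + 3)/80 - 19/(3*t - 6) + C

Factor the denominator: (t - 3)*(t - 2)**2*(t - 1)*(t + 1)*(t + 3).
Partial-fraction decomposition: 33/(80*(t + 3)) - 5/(144*(t + 1)) + 19/(16*(t - 1)) + 208/(45*(t - 2)) + 19/(3*(t - 2)**2) - 83/(16*(t - 3)).
Integrate each term; A/(t−a) gives A·log|t−a|; A/(t−a)² gives −A/(t−a).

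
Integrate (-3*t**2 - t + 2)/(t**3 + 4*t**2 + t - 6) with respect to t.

Factor the denominator: (t - 1)*(t + 2)*(t + 3).
Partial-fraction decomposition: -11/(2*(t + 3)) + 8/(3*(t + 2)) - 1/(6*(t - 1)).
Integrate each term: A/(t−a) contributes A·log|t−a|.

-log(t - 1)/6 + 8*log(t + 2)/3 - 11*log(t + 3)/2 + C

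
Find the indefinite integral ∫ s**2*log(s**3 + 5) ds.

s**3*log(s**3 + 5)/3 - s**3/3 + 5*log(s**3 + 5)/3 + C

Let u = s**3 + 5, so du = (3*s**2) ds.
The integral becomes (1/3)·∫ log(u) du; integrate by parts with u′=log(u), dv′=du.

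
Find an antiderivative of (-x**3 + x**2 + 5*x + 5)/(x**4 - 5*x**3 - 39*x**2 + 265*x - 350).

Factor the denominator: (x - 5)**2*(x - 2)*(x + 7).
Partial-fraction decomposition: -181/(648*(x + 7)) + 11/(81*(x - 2)) - 185/(216*(x - 5)) - 35/(18*(x - 5)**2).
Integrate each term; A/(x−a) gives A·log|x−a|; A/(x−a)² gives −A/(x−a).

-185*log(x - 5)/216 + 11*log(x - 2)/81 - 181*log(x + 7)/648 + 35/(18*x - 90) + C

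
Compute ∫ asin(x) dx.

Use integration by parts with u = arcsin(x), dv = dx.
Then du = 1/sqrt(-x**2 + 1) dx.

x*asin(x) + sqrt(-x**2 + 1) + C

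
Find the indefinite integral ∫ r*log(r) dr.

Use integration by parts with u = log(r), dv = r dr.
Then du = 1/r dr and v = r**2/2.

r**2*log(r)/2 - r**2/4 + C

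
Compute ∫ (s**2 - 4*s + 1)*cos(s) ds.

Use integration by parts with u = s**2 - 4*s + 1, dv = cos(s) ds, so v = sin(s).
Apply parts 2 times (tabular method): alternate signs, differentiate u down to 0, integrate dv up.

s**2*sin(s) - 4*s*sin(s) + 2*s*cos(s) - sin(s) - 4*cos(s) + C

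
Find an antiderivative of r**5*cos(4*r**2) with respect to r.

r**4*sin(4*r**2)/8 + r**2*cos(4*r**2)/16 - sin(4*r**2)/64 + C

Let u = r², du = 2r dr; rewrite as (1/2)∫ u^2·cos(4u) du.
Now integrate by parts 2 times.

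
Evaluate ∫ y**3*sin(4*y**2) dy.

Let u = y², du = 2y dy; rewrite as (1/2)∫ u^1·sin(4u) du.
Now integrate by parts 1 time.

-y**2*cos(4*y**2)/8 + sin(4*y**2)/32 + C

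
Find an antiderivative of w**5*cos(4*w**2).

w**4*sin(4*w**2)/8 + w**2*cos(4*w**2)/16 - sin(4*w**2)/64 + C

Let u = w², du = 2w dw; rewrite as (1/2)∫ u^2·cos(4u) du.
Now integrate by parts 2 times.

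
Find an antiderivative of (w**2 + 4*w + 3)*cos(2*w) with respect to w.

Use integration by parts with u = w**2 + 4*w + 3, dv = cos(2*w) dw, so v = sin(2*w)/2.
Apply parts 2 times (tabular method): alternate signs, differentiate u down to 0, integrate dv up.

w**2*sin(2*w)/2 + 2*w*sin(2*w) + w*cos(2*w)/2 + 5*sin(2*w)/4 + cos(2*w) + C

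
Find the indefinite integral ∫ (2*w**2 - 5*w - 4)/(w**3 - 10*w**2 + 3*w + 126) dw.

59*log(w - 7)/10 - 38*log(w - 6)/9 + 29*log(w + 3)/90 + C

Factor the denominator: (w - 7)*(w - 6)*(w + 3).
Partial-fraction decomposition: 29/(90*(w + 3)) - 38/(9*(w - 6)) + 59/(10*(w - 7)).
Integrate each term: A/(w−a) contributes A·log|w−a|.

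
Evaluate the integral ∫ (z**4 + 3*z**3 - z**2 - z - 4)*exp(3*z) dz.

Use integration by parts with u = z**4 + 3*z**3 - z**2 - z - 4, dv = exp(3*z) dz, so v = exp(3*z)/3.
Apply parts 4 times (tabular method): alternate signs, differentiate u down to 0, integrate dv up.

(27*z**4 + 45*z**3 - 72*z**2 + 21*z - 115)*exp(3*z)/81 + C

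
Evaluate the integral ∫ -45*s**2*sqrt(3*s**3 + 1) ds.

-10*(3*s**3 + 1)**(3/2)/3 + C

Let u = 3*s**3 + 1, so du = (9*s**2) ds.
Rewriting, the integral becomes -5·∫ √u du = -5·(2/3)u^(3/2).
Substituting back, u = 3*s**3 + 1.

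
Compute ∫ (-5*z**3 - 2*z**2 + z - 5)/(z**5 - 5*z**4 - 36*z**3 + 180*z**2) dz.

Factor the denominator: z**2*(z - 6)*(z - 5)*(z + 6).
Partial-fraction decomposition: 997/(4752*(z + 6)) + 27/(11*(z - 5)) - 1151/(432*(z - 6)) - 1/(36*z**2).
Integrate each term; A/(z−a) gives A·log|z−a|; A/(z−a)² gives −A/(z−a).

-1151*log(z - 6)/432 + 27*log(z - 5)/11 + 997*log(z + 6)/4752 + 1/(36*z) + C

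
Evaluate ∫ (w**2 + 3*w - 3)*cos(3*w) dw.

w**2*sin(3*w)/3 + w*sin(3*w) + 2*w*cos(3*w)/9 - 29*sin(3*w)/27 + cos(3*w)/3 + C

Use integration by parts with u = w**2 + 3*w - 3, dv = cos(3*w) dw, so v = sin(3*w)/3.
Apply parts 2 times (tabular method): alternate signs, differentiate u down to 0, integrate dv up.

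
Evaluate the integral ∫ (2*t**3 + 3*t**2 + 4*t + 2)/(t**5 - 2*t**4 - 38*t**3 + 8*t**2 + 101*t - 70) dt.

Factor the denominator: (t - 7)*(t - 1)**2*(t + 2)*(t + 5).
Partial-fraction decomposition: -193/(1296*(t + 5)) + 10/(243*(t + 2)) - 37/(324*(t - 1)) - 11/(108*(t - 1)**2) + 863/(3888*(t - 7)).
Integrate each term; A/(t−a) gives A·log|t−a|; A/(t−a)² gives −A/(t−a).

863*log(t - 7)/3888 - 37*log(t - 1)/324 + 10*log(t + 2)/243 - 193*log(t + 5)/1296 + 11/(108*t - 108) + C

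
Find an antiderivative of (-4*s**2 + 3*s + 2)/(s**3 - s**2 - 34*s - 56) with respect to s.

Factor the denominator: (s - 7)*(s + 2)*(s + 4).
Partial-fraction decomposition: -37/(11*(s + 4)) + 10/(9*(s + 2)) - 173/(99*(s - 7)).
Integrate each term: A/(s−a) contributes A·log|s−a|.

-173*log(s - 7)/99 + 10*log(s + 2)/9 - 37*log(s + 4)/11 + C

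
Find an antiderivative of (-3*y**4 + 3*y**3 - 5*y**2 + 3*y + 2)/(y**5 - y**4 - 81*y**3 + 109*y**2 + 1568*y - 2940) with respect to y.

Factor the denominator: (y - 7)*(y - 5)*(y - 2)*(y + 6)*(y + 7).
Partial-fraction decomposition: -118/(21*(y + 7)) + 91/(22*(y + 6)) - 1/(30*(y - 2)) + 67/(33*(y - 5)) - 123/(35*(y - 7)).
Integrate each term: A/(y−a) contributes A·log|y−a|.

-123*log(y - 7)/35 + 67*log(y - 5)/33 - log(y - 2)/30 + 91*log(y + 6)/22 - 118*log(y + 7)/21 + C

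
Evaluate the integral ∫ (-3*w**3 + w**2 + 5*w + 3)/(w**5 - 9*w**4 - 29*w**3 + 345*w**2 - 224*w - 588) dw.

Factor the denominator: (w - 7)**2*(w - 2)*(w + 1)*(w + 6).
Partial-fraction decomposition: 657/(6760*(w + 6)) - 1/(480*(w + 1)) - 7/(600*(w - 2)) - 11281/(135200*(w - 7)) - 471/(260*(w - 7)**2).
Integrate each term; A/(w−a) gives A·log|w−a|; A/(w−a)² gives −A/(w−a).

-11281*log(w - 7)/135200 - 7*log(w - 2)/600 - log(w + 1)/480 + 657*log(w + 6)/6760 + 471/(260*w - 1820) + C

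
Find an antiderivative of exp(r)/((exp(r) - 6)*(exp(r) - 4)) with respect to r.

log(exp(r) - 6)/2 - log(exp(r) - 4)/2 + C

Let u = e^r, du = e^r dr.
The integral becomes ∫ du/((u-4)(u-6)); decompose into partial fractions.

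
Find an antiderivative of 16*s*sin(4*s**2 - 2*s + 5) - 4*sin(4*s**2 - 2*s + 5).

-2*cos(4*s**2 - 2*s + 5) + C

Let u = 4*s**2 - 2*s + 5, so du = (8*s - 2) ds.
Rewriting, the integral becomes 2·∫ sin(u) du = 2·-cos(u).
Substituting back, u = 4*s**2 - 2*s + 5.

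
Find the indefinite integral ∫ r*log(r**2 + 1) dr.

r**2*log(r**2 + 1)/2 - r**2/2 + log(r**2 + 1)/2 + C

Let u = r**2 + 1, so du = (2*r) dr.
The integral becomes (1/2)·∫ log(u) du; integrate by parts with u′=log(u), dv′=du.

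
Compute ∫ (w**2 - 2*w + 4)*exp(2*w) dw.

(2*w**2 - 6*w + 11)*exp(2*w)/4 + C

Use integration by parts with u = w**2 - 2*w + 4, dv = exp(2*w) dw, so v = exp(2*w)/2.
Apply parts 2 times (tabular method): alternate signs, differentiate u down to 0, integrate dv up.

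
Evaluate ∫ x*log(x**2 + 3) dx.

x**2*log(x**2 + 3)/2 - x**2/2 + 3*log(x**2 + 3)/2 + C

Let u = x**2 + 3, so du = (2*x) dx.
The integral becomes (1/2)·∫ log(u) du; integrate by parts with u′=log(u), dv′=du.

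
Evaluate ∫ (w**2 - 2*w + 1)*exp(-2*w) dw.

(-2*w**2 + 2*w - 1)*exp(-2*w)/4 + C

Use integration by parts with u = w**2 - 2*w + 1, dv = exp(-2*w) dw, so v = -exp(-2*w)/2.
Apply parts 2 times (tabular method): alternate signs, differentiate u down to 0, integrate dv up.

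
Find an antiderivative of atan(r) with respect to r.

Use integration by parts with u = arctan(r), dv = dr.
Then du = 1/(r**2 + 1) dr.

r*atan(r) - log(r**2 + 1)/2 + C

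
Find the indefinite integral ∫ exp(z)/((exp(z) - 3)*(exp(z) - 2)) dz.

Let u = e^z, du = e^z dz.
The integral becomes ∫ du/((u-3)(u-2)); decompose into partial fractions.

log(exp(z) - 3) - log(exp(z) - 2) + C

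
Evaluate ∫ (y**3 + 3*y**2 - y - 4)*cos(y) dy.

y**3*sin(y) + 3*y**2*sin(y) + 3*y**2*cos(y) - 7*y*sin(y) + 6*y*cos(y) - 10*sin(y) - 7*cos(y) + C

Use integration by parts with u = y**3 + 3*y**2 - y - 4, dv = cos(y) dy, so v = sin(y).
Apply parts 3 times (tabular method): alternate signs, differentiate u down to 0, integrate dv up.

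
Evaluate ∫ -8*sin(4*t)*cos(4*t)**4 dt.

Let u = cos(4*t), so du = (-4*sin(4*t)) dt.
Rewriting, the integral becomes 2·∫ u^4 du = 2·u^5/5.
Substituting back, u = cos(4*t).

2*cos(4*t)**5/5 + C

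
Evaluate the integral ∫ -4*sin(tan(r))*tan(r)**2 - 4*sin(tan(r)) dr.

4*cos(tan(r)) + C

Let u = tan(r), so du = (tan(r)**2 + 1) dr.
Rewriting, the integral becomes -4·∫ sin(u) du = -4·-cos(u).
Substituting back, u = tan(r).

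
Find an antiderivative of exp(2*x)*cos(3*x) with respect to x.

3*exp(2*x)*sin(3*x)/13 + 2*exp(2*x)*cos(3*x)/13 + C

Let I denote the integral. Integrate by parts with u = cos(3*x), dv = exp(2*x) dx, so v = exp(2*x)/2: I = exp(2*x)*cos(3*x)/2 + (3/2)·∫ exp(2*x)*sin(3*x) dx.
Apply parts again with u = sin(3*x), dv = exp(2*x) dx: ∫ exp(2*x)*sin(3*x) dx = exp(2*x)*sin(3*x)/2 − (3/2)·I. Substituting back brings back I: I = 3*exp(2*x)*sin(3*x)/4 + exp(2*x)*cos(3*x)/2 − (9/4)·I.
Solving for I: (1 + 9/4)·I equals the remaining terms, so I = (4/13)·(3*exp(2*x)*sin(3*x)/4 + exp(2*x)*cos(3*x)/2).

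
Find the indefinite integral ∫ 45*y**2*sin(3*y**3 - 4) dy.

Let u = 3*y**3 - 4, so du = (9*y**2) dy.
Rewriting, the integral becomes 5·∫ sin(u) du = 5·-cos(u).
Substituting back, u = 3*y**3 - 4.

-5*cos(3*y**3 - 4) + C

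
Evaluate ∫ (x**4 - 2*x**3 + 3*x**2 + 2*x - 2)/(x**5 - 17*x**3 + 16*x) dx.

-log(x)/8 + 91*log(x - 4)/240 + 211*log(x + 4)/240 - log(x**2 - 1)/15 + C

Factor the denominator: x*(x - 4)*(x - 1)*(x + 1)*(x + 4).
Partial-fraction decomposition: 211/(240*(x + 4)) - 1/(15*(x + 1)) - 1/(15*(x - 1)) + 91/(240*(x - 4)) - 1/(8*x).
Integrate each term: A/(x−a) contributes A·log|x−a|.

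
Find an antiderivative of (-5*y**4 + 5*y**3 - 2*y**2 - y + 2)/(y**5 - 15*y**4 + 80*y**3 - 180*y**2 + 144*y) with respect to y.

log(y)/72 - 1369*log(y - 6)/36 + 497*log(y - 4)/8 - 289*log(y - 3)/9 + 3*log(y - 2) + C

Factor the denominator: y*(y - 6)*(y - 4)*(y - 3)*(y - 2).
Partial-fraction decomposition: 3/(y - 2) - 289/(9*(y - 3)) + 497/(8*(y - 4)) - 1369/(36*(y - 6)) + 1/(72*y).
Integrate each term: A/(y−a) contributes A·log|y−a|.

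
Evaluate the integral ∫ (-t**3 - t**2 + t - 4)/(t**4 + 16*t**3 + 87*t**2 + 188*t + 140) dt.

-89*log(t + 2)/225 + 91*log(t + 5)/18 - 283*log(t + 7)/50 + 2/(15*t + 30) + C

Factor the denominator: (t + 2)**2*(t + 5)*(t + 7).
Partial-fraction decomposition: -283/(50*(t + 7)) + 91/(18*(t + 5)) - 89/(225*(t + 2)) - 2/(15*(t + 2)**2).
Integrate each term; A/(t−a) gives A·log|t−a|; A/(t−a)² gives −A/(t−a).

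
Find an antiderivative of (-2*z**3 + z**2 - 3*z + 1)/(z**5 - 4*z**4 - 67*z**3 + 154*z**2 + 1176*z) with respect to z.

log(z)/1176 - 78956*log(z - 7)/1002001 - 157*log(z + 4)/968 + 487*log(z + 6)/2028 + 657/(1001*z - 7007) + C

Factor the denominator: z*(z - 7)**2*(z + 4)*(z + 6).
Partial-fraction decomposition: 487/(2028*(z + 6)) - 157/(968*(z + 4)) - 78956/(1002001*(z - 7)) - 657/(1001*(z - 7)**2) + 1/(1176*z).
Integrate each term; A/(z−a) gives A·log|z−a|; A/(z−a)² gives −A/(z−a).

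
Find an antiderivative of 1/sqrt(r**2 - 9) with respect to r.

Substitute r = 3·sec(θ), so dr = 3·sec(θ)*tan(θ) dθ and the radical becomes sqrt(r**2 - 9) = 3·tan(θ) by the Pythagorean identity.
Integrate the resulting trig expression in θ, then back-substitute sec(θ) = r/3, tan(θ) = sqrt(r**2 - 9)/3 (absorbing any constant into C).

log(r + sqrt(r**2 - 9)) + C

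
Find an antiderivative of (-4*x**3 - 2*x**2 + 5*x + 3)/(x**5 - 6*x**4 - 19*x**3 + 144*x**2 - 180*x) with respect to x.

-log(x)/60 - 301*log(x - 6)/264 + 3*log(x - 3)/2 - 27*log(x - 2)/56 + 107*log(x + 5)/770 + C

Factor the denominator: x*(x - 6)*(x - 3)*(x - 2)*(x + 5).
Partial-fraction decomposition: 107/(770*(x + 5)) - 27/(56*(x - 2)) + 3/(2*(x - 3)) - 301/(264*(x - 6)) - 1/(60*x).
Integrate each term: A/(x−a) contributes A·log|x−a|.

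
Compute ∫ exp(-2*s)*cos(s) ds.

Let I denote the integral. Integrate by parts with u = cos(s), dv = exp(-2*s) ds, so v = -exp(-2*s)/2: I = -exp(-2*s)*cos(s)/2 − (1/2)·∫ exp(-2*s)*sin(s) ds.
Apply parts again with u = sin(s), dv = exp(-2*s) ds: ∫ exp(-2*s)*sin(s) ds = -exp(-2*s)*sin(s)/2 + (1/2)·I. Substituting back brings back I: I = exp(-2*s)*sin(s)/4 - exp(-2*s)*cos(s)/2 − (1/4)·I.
Solving for I: (1 + 1/4)·I equals the remaining terms, so I = (4/5)·(exp(-2*s)*sin(s)/4 - exp(-2*s)*cos(s)/2).

exp(-2*s)*sin(s)/5 - 2*exp(-2*s)*cos(s)/5 + C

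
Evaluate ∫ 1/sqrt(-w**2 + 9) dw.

Substitute w = 3·sin(θ), so dw = 3·cos(θ) dθ and the radical becomes sqrt(-w**2 + 9) = 3·cos(θ) by the Pythagorean identity.
Integrate the resulting trig expression in θ, then back-substitute θ = asin(w/3), sin(θ) = w/3, cos(θ) = sqrt(-w**2 + 9)/3 (absorbing any constant into C).

asin(w/3) + C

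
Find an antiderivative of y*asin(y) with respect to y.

Use integration by parts with u = arcsin(y), dv = y dy.
Then du = 1/sqrt(-y**2 + 1) dy.

y**2*asin(y)/2 + y*sqrt(-y**2 + 1)/4 - asin(y)/4 + C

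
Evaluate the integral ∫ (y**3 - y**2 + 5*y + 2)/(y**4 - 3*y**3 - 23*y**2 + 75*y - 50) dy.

Factor the denominator: (y - 5)*(y - 2)*(y - 1)*(y + 5).
Partial-fraction decomposition: 173/(420*(y + 5)) + 7/(24*(y - 1)) - 16/(21*(y - 2)) + 127/(120*(y - 5)).
Integrate each term: A/(y−a) contributes A·log|y−a|.

127*log(y - 5)/120 - 16*log(y - 2)/21 + 7*log(y - 1)/24 + 173*log(y + 5)/420 + C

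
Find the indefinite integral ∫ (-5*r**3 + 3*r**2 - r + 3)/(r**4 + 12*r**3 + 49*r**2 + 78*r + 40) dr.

log(r + 1) - 19*log(r + 2)/2 + 125*log(r + 4)/2 - 59*log(r + 5) + C

Factor the denominator: (r + 1)*(r + 2)*(r + 4)*(r + 5).
Partial-fraction decomposition: -59/(r + 5) + 125/(2*(r + 4)) - 19/(2*(r + 2)) + 1/(r + 1).
Integrate each term: A/(r−a) contributes A·log|r−a|.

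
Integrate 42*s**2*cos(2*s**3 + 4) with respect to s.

Let u = 2*s**3 + 4, so du = (6*s**2) ds.
Rewriting, the integral becomes 7·∫ cos(u) du = 7·sin(u).
Substituting back, u = 2*s**3 + 4.

7*sin(2*s**3 + 4) + C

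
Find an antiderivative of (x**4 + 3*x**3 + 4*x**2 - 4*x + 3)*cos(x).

x**4*sin(x) + 3*x**3*sin(x) + 4*x**3*cos(x) - 8*x**2*sin(x) + 9*x**2*cos(x) - 22*x*sin(x) - 16*x*cos(x) + 19*sin(x) - 22*cos(x) + C

Use integration by parts with u = x**4 + 3*x**3 + 4*x**2 - 4*x + 3, dv = cos(x) dx, so v = sin(x).
Apply parts 4 times (tabular method): alternate signs, differentiate u down to 0, integrate dv up.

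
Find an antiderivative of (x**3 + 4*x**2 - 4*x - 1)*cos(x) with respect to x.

Use integration by parts with u = x**3 + 4*x**2 - 4*x - 1, dv = cos(x) dx, so v = sin(x).
Apply parts 3 times (tabular method): alternate signs, differentiate u down to 0, integrate dv up.

x**3*sin(x) + 4*x**2*sin(x) + 3*x**2*cos(x) - 10*x*sin(x) + 8*x*cos(x) - 9*sin(x) - 10*cos(x) + C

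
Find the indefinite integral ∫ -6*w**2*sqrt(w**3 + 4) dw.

Let u = w**3 + 4, so du = (3*w**2) dw.
Rewriting, the integral becomes -2·∫ √u du = -2·(2/3)u^(3/2).
Substituting back, u = w**3 + 4.

-4*(w**3 + 4)**(3/2)/3 + C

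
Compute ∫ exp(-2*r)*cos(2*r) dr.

exp(-2*r)*sin(2*r)/4 - exp(-2*r)*cos(2*r)/4 + C

Let I denote the integral. Integrate by parts with u = cos(2*r), dv = exp(-2*r) dr, so v = -exp(-2*r)/2: I = -exp(-2*r)*cos(2*r)/2 − ∫ exp(-2*r)*sin(2*r) dr.
Apply parts again with u = sin(2*r), dv = exp(-2*r) dr: ∫ exp(-2*r)*sin(2*r) dr = -exp(-2*r)*sin(2*r)/2 + I. Substituting back brings back I: I = exp(-2*r)*sin(2*r)/2 - exp(-2*r)*cos(2*r)/2 − I.
Solving for I: (1 + 1)·I equals the remaining terms, so I = (1/2)·(exp(-2*r)*sin(2*r)/2 - exp(-2*r)*cos(2*r)/2).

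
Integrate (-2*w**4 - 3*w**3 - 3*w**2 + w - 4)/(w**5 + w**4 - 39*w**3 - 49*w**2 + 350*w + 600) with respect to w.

-1699*log(w - 5)/560 + 376*log(w - 4)/189 - 13*log(w + 2)/63 + 115*log(w + 3)/112 - 959*log(w + 5)/540 + C

Factor the denominator: (w - 5)*(w - 4)*(w + 2)*(w + 3)*(w + 5).
Partial-fraction decomposition: -959/(540*(w + 5)) + 115/(112*(w + 3)) - 13/(63*(w + 2)) + 376/(189*(w - 4)) - 1699/(560*(w - 5)).
Integrate each term: A/(w−a) contributes A·log|w−a|.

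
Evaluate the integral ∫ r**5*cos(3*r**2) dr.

r**4*sin(3*r**2)/6 + r**2*cos(3*r**2)/9 - sin(3*r**2)/27 + C

Let u = r², du = 2r dr; rewrite as (1/2)∫ u^2·cos(3u) du.
Now integrate by parts 2 times.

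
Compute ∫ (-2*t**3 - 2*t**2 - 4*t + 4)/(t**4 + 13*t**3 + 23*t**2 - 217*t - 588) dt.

Factor the denominator: (t - 4)*(t + 3)*(t + 7)**2.
Partial-fraction decomposition: -645/(484*(t + 7)) + 155/(11*(t + 7)**2) - 13/(28*(t + 3)) - 172/(847*(t - 4)).
Integrate each term; A/(t−a) gives A·log|t−a|; A/(t−a)² gives −A/(t−a).

-172*log(t - 4)/847 - 13*log(t + 3)/28 - 645*log(t + 7)/484 - 155/(11*t + 77) + C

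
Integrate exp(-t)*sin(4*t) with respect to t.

Let I denote the integral. Integrate by parts with u = sin(4*t), dv = exp(-t) dt, so v = -exp(-t): I = -exp(-t)*sin(4*t) + 4·∫ exp(-t)*cos(4*t) dt.
Apply parts again with u = cos(4*t), dv = exp(-t) dt: ∫ exp(-t)*cos(4*t) dt = -exp(-t)*cos(4*t) − 4·I. Substituting back brings back I: I = -exp(-t)*sin(4*t) - 4*exp(-t)*cos(4*t) − 16·I.
Solving for I: (1 + 16)·I equals the remaining terms, so I = (1/17)·(-exp(-t)*sin(4*t) - 4*exp(-t)*cos(4*t)).

-exp(-t)*sin(4*t)/17 - 4*exp(-t)*cos(4*t)/17 + C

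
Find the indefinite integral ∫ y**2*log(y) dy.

y**3*log(y)/3 - y**3/9 + C

Use integration by parts with u = log(y), dv = y**2 dy.
Then du = 1/y dy and v = y**3/3.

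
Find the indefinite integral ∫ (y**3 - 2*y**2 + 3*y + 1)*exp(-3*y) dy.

Use integration by parts with u = y**3 - 2*y**2 + 3*y + 1, dv = exp(-3*y) dy, so v = -exp(-3*y)/3.
Apply parts 3 times (tabular method): alternate signs, differentiate u down to 0, integrate dv up.

(-9*y**3 + 9*y**2 - 21*y - 16)*exp(-3*y)/27 + C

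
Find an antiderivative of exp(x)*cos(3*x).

3*exp(x)*sin(3*x)/10 + exp(x)*cos(3*x)/10 + C

Let I denote the integral. Integrate by parts with u = cos(3*x), dv = exp(x) dx, so v = exp(x): I = exp(x)*cos(3*x) + 3·∫ exp(x)*sin(3*x) dx.
Apply parts again with u = sin(3*x), dv = exp(x) dx: ∫ exp(x)*sin(3*x) dx = exp(x)*sin(3*x) − 3·I. Substituting back brings back I: I = 3*exp(x)*sin(3*x) + exp(x)*cos(3*x) − 9·I.
Solving for I: (1 + 9)·I equals the remaining terms, so I = (1/10)·(3*exp(x)*sin(3*x) + exp(x)*cos(3*x)).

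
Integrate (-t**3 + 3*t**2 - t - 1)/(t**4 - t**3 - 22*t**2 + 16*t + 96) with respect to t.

Factor the denominator: (t - 4)*(t - 3)*(t + 2)*(t + 4).
Partial-fraction decomposition: -115/(112*(t + 4)) + 7/(20*(t + 2)) + 4/(35*(t - 3)) - 7/(16*(t - 4)).
Integrate each term: A/(t−a) contributes A·log|t−a|.

-7*log(t - 4)/16 + 4*log(t - 3)/35 + 7*log(t + 2)/20 - 115*log(t + 4)/112 + C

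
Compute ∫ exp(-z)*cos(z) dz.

Let I denote the integral. Integrate by parts with u = cos(z), dv = exp(-z) dz, so v = -exp(-z): I = -exp(-z)*cos(z) − ∫ exp(-z)*sin(z) dz.
Apply parts again with u = sin(z), dv = exp(-z) dz: ∫ exp(-z)*sin(z) dz = -exp(-z)*sin(z) + I. Substituting back brings back I: I = exp(-z)*sin(z) - exp(-z)*cos(z) − I.
Solving for I: (1 + 1)·I equals the remaining terms, so I = (1/2)·(exp(-z)*sin(z) - exp(-z)*cos(z)).

exp(-z)*sin(z)/2 - exp(-z)*cos(z)/2 + C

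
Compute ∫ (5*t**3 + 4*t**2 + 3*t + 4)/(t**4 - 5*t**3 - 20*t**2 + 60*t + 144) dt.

623*log(t - 6)/72 - 100*log(t - 4)/21 - 13*log(t + 2)/24 + 104*log(t + 3)/63 + C

Factor the denominator: (t - 6)*(t - 4)*(t + 2)*(t + 3).
Partial-fraction decomposition: 104/(63*(t + 3)) - 13/(24*(t + 2)) - 100/(21*(t - 4)) + 623/(72*(t - 6)).
Integrate each term: A/(t−a) contributes A·log|t−a|.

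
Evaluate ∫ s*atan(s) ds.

s**2*atan(s)/2 - s/2 + atan(s)/2 + C

Use integration by parts with u = arctan(s), dv = s ds.
Then du = 1/(s**2 + 1) ds.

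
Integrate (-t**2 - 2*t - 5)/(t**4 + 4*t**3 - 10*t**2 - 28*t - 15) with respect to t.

-5*log(t - 3)/32 + 5*log(t + 5)/32 - 1/(4*t + 4) + C

Factor the denominator: (t - 3)*(t + 1)**2*(t + 5).
Partial-fraction decomposition: 5/(32*(t + 5)) + 1/(4*(t + 1)**2) - 5/(32*(t - 3)).
Integrate each term; A/(t−a) gives A·log|t−a|; A/(t−a)² gives −A/(t−a).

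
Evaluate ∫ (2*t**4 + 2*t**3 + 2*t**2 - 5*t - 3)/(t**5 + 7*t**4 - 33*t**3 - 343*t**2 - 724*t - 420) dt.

Factor the denominator: (t - 7)*(t + 1)*(t + 2)*(t + 5)*(t + 6).
Partial-fraction decomposition: 2259/(260*(t + 6)) - 67/(9*(t + 5)) + 31/(108*(t + 2)) - 1/(40*(t + 1)) + 1387/(2808*(t - 7)).
Integrate each term: A/(t−a) contributes A·log|t−a|.

1387*log(t - 7)/2808 - log(t + 1)/40 + 31*log(t + 2)/108 - 67*log(t + 5)/9 + 2259*log(t + 6)/260 + C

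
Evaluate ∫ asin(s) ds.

s*asin(s) + sqrt(-s**2 + 1) + C

Use integration by parts with u = arcsin(s), dv = ds.
Then du = 1/sqrt(-s**2 + 1) ds.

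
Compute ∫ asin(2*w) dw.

Use integration by parts with u = arcsin(2*w), dv = dw.
Then du = 2/sqrt(-4*w**2 + 1) dw.

w*asin(2*w) + sqrt(-4*w**2 + 1)/2 + C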